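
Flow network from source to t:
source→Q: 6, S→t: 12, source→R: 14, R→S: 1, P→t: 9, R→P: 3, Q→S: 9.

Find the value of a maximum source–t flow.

10

Augment source→R→P→t: bottleneck 3. Total 3.
Augment source→R→S→t: bottleneck 1. Total 4.
Augment source→Q→S→t: bottleneck 6. Total 10.
No augmenting path remains in the residual graph.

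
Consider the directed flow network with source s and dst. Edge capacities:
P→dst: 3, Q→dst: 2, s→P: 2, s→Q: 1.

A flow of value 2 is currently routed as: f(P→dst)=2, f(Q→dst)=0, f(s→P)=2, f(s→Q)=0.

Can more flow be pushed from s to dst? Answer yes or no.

Residual path s→Q→dst has bottleneck 1 > 0.
Pushing 1 along it raises the flow to 3, so the given flow is not maximum.

Yes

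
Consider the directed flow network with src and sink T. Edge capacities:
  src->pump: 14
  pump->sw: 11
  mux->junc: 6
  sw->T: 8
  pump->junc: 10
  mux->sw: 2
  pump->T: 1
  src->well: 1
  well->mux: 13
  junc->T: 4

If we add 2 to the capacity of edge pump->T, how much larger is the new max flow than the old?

Original max flow = 13.
After raising cap(pump->T), augmenting paths through that edge carry 2 more units.
New max flow = 15. Increase = 2.

2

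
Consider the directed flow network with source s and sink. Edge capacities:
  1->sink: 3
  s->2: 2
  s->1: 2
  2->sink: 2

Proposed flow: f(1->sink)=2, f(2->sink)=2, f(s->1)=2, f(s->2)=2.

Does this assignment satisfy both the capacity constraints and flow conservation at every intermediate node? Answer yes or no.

Yes

Every edge has 0 ≤ f(e) ≤ cap(e).
At each intermediate node, inflow equals outflow.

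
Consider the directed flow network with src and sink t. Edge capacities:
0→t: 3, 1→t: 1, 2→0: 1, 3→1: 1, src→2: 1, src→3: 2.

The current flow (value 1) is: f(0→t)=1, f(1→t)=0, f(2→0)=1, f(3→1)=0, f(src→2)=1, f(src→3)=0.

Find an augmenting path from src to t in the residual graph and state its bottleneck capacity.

src→3→1→t, bottleneck 1

Residual along src→3→1→t: src→3: 2, 3→1: 1, 1→t: 1.
Bottleneck = min = 1.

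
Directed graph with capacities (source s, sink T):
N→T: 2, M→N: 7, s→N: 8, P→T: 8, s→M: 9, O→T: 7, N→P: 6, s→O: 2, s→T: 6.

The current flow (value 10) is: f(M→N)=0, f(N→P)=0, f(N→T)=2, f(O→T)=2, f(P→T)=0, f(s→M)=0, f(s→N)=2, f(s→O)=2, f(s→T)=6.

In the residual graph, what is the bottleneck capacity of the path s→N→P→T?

Residual capacities along the path: s→N: 6, N→P: 6, P→T: 8.
Minimum is 6.

6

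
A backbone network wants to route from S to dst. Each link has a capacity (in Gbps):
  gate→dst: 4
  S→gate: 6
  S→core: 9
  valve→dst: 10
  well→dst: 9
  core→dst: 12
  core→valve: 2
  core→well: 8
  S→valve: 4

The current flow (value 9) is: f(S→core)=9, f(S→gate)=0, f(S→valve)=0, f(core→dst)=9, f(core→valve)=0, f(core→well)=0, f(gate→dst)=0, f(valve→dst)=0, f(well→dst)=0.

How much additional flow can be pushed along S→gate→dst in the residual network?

4

Residual capacities along the path: S→gate: 6, gate→dst: 4.
Minimum is 4.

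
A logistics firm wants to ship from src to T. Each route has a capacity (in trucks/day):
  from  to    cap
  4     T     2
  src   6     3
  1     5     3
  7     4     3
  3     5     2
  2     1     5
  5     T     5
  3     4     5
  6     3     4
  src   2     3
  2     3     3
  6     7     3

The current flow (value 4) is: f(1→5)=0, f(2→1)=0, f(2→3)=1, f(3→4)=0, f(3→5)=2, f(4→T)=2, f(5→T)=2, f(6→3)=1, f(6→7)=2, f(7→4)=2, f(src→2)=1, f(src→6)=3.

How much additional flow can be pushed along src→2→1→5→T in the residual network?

2

Residual capacities along the path: src→2: 2, 2→1: 5, 1→5: 3, 5→T: 3.
Minimum is 2.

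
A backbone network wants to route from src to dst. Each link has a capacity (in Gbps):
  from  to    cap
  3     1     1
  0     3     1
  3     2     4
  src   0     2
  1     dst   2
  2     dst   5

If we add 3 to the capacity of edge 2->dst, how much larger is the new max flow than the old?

Original max flow = 1.
Edge 2->dst does not cross the min cut (source side {0, src}), so extra capacity there cannot help.
New max flow = 1. Increase = 0.

0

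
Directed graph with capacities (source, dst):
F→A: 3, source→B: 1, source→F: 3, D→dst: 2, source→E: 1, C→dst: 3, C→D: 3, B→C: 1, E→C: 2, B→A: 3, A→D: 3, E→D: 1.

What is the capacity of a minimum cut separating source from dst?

Max flow = 4 (via 3 augmenting paths).
In the residual at optimum, the set reachable from source is {A, D, F, source}.
Cut edges: source→E (cap 1), source→B (cap 1), D→dst (cap 2). Sum = 4.

4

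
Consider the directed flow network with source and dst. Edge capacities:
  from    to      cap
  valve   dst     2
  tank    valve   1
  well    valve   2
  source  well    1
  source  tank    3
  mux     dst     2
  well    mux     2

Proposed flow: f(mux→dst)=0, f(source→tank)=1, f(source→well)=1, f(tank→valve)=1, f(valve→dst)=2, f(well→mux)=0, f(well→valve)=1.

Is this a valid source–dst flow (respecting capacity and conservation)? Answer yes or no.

Yes

Every edge has 0 ≤ f(e) ≤ cap(e).
At each intermediate node, inflow equals outflow.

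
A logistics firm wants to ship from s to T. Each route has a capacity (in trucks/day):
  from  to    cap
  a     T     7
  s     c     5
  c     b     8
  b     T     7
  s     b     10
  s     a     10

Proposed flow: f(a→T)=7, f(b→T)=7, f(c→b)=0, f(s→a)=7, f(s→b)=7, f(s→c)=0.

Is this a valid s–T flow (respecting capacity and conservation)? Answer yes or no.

Every edge has 0 ≤ f(e) ≤ cap(e).
At each intermediate node, inflow equals outflow.

Yes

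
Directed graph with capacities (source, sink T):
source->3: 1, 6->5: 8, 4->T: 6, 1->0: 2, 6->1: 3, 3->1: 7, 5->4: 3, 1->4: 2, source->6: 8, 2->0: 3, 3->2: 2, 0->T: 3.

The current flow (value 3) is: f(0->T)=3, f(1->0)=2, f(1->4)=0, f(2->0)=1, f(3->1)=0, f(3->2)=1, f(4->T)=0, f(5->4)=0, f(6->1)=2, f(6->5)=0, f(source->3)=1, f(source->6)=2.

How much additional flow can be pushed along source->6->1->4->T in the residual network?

1

Residual capacities along the path: source->6: 6, 6->1: 1, 1->4: 2, 4->T: 6.
Minimum is 1.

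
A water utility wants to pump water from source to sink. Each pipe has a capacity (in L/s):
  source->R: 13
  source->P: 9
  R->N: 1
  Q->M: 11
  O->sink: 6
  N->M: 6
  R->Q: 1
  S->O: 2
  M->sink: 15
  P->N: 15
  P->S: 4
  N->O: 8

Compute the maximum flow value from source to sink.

11

Augment source->R->Q->M->sink: bottleneck 1. Total 1.
Augment source->R->N->M->sink: bottleneck 1. Total 2.
Augment source->P->N->M->sink: bottleneck 5. Total 7.
Augment source->P->N->O->sink: bottleneck 4. Total 11.
No augmenting path remains in the residual graph.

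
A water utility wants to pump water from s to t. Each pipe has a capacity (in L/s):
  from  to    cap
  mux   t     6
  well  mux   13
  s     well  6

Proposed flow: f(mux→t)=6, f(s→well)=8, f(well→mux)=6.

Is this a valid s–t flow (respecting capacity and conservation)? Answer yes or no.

Capacity violated on s→well: flow 8 > capacity 6.

No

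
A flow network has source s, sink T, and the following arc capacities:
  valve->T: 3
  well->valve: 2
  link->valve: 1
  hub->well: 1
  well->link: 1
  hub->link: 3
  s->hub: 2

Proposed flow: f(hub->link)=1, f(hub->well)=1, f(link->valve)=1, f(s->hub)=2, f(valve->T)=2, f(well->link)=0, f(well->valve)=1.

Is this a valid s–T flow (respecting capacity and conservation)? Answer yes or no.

Yes

Every edge has 0 ≤ f(e) ≤ cap(e).
At each intermediate node, inflow equals outflow.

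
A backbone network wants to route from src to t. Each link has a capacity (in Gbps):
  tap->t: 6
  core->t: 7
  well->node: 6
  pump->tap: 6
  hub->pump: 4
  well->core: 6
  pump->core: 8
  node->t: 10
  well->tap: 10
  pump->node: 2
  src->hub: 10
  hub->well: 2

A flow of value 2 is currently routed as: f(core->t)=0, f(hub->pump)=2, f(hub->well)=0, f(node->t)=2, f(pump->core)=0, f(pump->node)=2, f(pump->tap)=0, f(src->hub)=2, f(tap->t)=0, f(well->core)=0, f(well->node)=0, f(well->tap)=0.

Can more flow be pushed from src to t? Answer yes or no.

Residual path src->hub->pump->core->t has bottleneck 2 > 0.
Pushing 2 along it raises the flow to 4, so the given flow is not maximum.

Yes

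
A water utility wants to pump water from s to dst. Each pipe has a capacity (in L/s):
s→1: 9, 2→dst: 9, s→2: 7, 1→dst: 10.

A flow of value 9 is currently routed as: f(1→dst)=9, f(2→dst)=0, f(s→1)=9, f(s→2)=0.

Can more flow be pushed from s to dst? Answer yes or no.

Residual path s→2→dst has bottleneck 7 > 0.
Pushing 7 along it raises the flow to 16, so the given flow is not maximum.

Yes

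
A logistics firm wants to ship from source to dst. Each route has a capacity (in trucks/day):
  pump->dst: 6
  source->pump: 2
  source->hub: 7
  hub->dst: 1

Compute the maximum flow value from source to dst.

3

Augment source->hub->dst: bottleneck 1. Total 1.
Augment source->pump->dst: bottleneck 2. Total 3.
No augmenting path remains in the residual graph.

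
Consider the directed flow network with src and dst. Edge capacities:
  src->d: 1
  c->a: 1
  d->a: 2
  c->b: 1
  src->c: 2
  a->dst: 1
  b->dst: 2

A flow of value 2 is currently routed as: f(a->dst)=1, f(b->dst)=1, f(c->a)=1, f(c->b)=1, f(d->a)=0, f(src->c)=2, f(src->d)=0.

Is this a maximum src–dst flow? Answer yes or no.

Yes

Residual reachable from src: {a, c, d, src}; dst is not reachable.
Saturated cut: c->b, a->dst with total capacity 2 = current flow value. Flow is maximum.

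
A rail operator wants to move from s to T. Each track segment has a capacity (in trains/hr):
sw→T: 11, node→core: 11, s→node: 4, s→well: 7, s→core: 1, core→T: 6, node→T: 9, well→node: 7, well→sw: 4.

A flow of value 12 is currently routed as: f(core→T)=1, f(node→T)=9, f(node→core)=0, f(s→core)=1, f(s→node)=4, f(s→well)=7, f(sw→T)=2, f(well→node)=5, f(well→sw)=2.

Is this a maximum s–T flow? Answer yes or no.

Yes

Residual reachable from s: {s}; T is not reachable.
Saturated cut: s→well, s→node, s→core with total capacity 12 = current flow value. Flow is maximum.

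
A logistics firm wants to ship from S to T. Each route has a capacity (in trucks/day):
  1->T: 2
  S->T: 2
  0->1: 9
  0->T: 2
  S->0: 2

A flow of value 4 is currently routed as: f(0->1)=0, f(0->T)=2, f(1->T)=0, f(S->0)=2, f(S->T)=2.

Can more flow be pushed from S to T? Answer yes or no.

No

Residual reachable from S: {S}; T is not reachable.
Saturated cut: S->0, S->T with total capacity 4 = current flow value. Flow is maximum.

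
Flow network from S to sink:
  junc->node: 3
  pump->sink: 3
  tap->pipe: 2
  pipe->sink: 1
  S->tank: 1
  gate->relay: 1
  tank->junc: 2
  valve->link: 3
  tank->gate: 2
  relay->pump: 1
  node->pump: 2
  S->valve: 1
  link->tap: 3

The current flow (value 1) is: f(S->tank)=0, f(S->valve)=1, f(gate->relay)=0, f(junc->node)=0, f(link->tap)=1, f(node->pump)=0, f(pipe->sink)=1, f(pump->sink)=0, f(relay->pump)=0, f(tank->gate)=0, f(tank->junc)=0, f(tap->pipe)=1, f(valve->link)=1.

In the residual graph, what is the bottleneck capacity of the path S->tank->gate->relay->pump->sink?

Residual capacities along the path: S->tank: 1, tank->gate: 2, gate->relay: 1, relay->pump: 1, pump->sink: 3.
Minimum is 1.

1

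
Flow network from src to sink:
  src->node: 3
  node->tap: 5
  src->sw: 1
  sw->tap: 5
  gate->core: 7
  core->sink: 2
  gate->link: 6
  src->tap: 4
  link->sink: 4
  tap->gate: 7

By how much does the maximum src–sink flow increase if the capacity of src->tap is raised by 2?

0

Original max flow = 6.
Edge src->tap does not cross the min cut (source side {core, gate, link, node, src, sw, tap}), so extra capacity there cannot help.
New max flow = 6. Increase = 0.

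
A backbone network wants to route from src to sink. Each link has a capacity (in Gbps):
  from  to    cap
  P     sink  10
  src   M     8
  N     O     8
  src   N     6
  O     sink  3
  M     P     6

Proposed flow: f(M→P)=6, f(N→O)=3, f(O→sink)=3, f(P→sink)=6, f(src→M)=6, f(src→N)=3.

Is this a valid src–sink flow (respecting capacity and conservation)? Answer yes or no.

Yes

Every edge has 0 ≤ f(e) ≤ cap(e).
At each intermediate node, inflow equals outflow.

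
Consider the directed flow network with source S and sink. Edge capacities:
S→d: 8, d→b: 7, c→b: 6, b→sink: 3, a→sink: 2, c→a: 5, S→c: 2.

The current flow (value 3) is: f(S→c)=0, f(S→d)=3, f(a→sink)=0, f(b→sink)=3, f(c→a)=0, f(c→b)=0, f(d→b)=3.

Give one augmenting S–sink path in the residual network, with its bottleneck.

S→c→a→sink, bottleneck 2

Residual along S→c→a→sink: S→c: 2, c→a: 5, a→sink: 2.
Bottleneck = min = 2.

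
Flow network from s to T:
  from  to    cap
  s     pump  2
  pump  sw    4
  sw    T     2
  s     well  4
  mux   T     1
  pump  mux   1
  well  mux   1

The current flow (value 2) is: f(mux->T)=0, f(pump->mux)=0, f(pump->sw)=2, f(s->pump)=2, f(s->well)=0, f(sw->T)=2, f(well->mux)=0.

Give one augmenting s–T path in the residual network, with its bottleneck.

Residual along s->well->mux->T: s->well: 4, well->mux: 1, mux->T: 1.
Bottleneck = min = 1.

s->well->mux->T, bottleneck 1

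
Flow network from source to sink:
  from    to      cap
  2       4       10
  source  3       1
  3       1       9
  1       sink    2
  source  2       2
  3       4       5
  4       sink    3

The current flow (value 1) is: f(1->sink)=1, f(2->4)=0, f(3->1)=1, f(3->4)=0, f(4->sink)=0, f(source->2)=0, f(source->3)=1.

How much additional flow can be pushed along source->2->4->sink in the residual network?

Residual capacities along the path: source->2: 2, 2->4: 10, 4->sink: 3.
Minimum is 2.

2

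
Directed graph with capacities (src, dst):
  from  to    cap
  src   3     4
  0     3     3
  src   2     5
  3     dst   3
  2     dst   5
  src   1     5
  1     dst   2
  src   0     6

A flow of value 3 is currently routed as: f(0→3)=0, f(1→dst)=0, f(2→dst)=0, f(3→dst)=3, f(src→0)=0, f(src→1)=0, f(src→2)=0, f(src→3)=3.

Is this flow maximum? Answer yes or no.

Residual path src→1→dst has bottleneck 2 > 0.
Pushing 2 along it raises the flow to 5, so the given flow is not maximum.

No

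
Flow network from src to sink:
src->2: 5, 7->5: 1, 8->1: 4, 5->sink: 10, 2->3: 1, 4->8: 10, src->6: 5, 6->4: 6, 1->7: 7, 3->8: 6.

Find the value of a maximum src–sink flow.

Augment src->2->3->8->1->7->5->sink: bottleneck 1. Total 1.
No augmenting path remains in the residual graph.

1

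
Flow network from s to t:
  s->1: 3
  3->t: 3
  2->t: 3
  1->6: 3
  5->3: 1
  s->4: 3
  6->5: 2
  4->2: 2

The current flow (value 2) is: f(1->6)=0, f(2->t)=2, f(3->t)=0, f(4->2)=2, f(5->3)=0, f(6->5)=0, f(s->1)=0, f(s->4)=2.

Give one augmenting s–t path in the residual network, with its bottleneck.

Residual along s->1->6->5->3->t: s->1: 3, 1->6: 3, 6->5: 2, 5->3: 1, 3->t: 3.
Bottleneck = min = 1.

s->1->6->5->3->t, bottleneck 1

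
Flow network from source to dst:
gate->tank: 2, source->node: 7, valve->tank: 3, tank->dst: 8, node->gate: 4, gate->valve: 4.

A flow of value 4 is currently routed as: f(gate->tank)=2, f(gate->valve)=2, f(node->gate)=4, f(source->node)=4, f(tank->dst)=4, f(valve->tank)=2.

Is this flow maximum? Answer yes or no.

Residual reachable from source: {node, source}; dst is not reachable.
Saturated cut: node->gate with total capacity 4 = current flow value. Flow is maximum.

Yes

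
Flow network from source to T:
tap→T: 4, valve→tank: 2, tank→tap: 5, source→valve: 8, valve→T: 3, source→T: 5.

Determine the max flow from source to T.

Augment source→T: bottleneck 5. Total 5.
Augment source→valve→T: bottleneck 3. Total 8.
Augment source→valve→tank→tap→T: bottleneck 2. Total 10.
No augmenting path remains in the residual graph.

10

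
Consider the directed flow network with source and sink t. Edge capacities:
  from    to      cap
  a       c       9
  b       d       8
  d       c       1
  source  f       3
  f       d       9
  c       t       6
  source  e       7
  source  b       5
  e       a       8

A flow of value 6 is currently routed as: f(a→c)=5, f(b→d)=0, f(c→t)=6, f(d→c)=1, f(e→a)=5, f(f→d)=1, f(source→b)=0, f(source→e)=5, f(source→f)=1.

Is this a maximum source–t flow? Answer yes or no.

Residual reachable from source: {a, b, c, d, e, f, source}; t is not reachable.
Saturated cut: c→t with total capacity 6 = current flow value. Flow is maximum.

Yes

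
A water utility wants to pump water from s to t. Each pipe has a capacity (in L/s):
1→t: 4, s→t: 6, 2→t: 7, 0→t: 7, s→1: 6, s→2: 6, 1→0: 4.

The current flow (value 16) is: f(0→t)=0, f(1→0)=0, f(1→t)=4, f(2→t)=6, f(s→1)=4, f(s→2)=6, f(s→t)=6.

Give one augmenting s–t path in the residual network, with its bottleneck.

s→1→0→t, bottleneck 2

Residual along s→1→0→t: s→1: 2, 1→0: 4, 0→t: 7.
Bottleneck = min = 2.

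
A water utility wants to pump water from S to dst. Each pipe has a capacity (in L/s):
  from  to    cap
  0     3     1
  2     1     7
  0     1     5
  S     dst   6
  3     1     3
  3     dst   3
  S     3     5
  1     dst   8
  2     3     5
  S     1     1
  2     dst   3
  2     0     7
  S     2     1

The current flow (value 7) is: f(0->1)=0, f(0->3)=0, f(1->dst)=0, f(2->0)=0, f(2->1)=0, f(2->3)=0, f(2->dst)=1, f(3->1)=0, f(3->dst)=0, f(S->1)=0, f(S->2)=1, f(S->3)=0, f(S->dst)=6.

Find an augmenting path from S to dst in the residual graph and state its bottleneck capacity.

S->3->dst, bottleneck 3

Residual along S->3->dst: S->3: 5, 3->dst: 3.
Bottleneck = min = 3.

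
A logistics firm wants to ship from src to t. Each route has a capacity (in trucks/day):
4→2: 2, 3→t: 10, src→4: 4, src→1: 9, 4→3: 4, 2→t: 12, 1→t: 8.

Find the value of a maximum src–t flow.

12

Augment src→1→t: bottleneck 8. Total 8.
Augment src→4→3→t: bottleneck 4. Total 12.
No augmenting path remains in the residual graph.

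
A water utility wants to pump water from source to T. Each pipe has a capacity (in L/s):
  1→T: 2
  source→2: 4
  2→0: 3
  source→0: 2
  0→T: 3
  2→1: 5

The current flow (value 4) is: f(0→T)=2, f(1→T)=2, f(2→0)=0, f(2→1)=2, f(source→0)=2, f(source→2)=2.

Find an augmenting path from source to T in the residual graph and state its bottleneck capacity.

Residual along source→2→0→T: source→2: 2, 2→0: 3, 0→T: 1.
Bottleneck = min = 1.

source→2→0→T, bottleneck 1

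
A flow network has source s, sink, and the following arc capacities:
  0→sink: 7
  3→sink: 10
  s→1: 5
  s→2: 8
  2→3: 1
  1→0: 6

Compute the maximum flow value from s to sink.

6

Augment s→2→3→sink: bottleneck 1. Total 1.
Augment s→1→0→sink: bottleneck 5. Total 6.
No augmenting path remains in the residual graph.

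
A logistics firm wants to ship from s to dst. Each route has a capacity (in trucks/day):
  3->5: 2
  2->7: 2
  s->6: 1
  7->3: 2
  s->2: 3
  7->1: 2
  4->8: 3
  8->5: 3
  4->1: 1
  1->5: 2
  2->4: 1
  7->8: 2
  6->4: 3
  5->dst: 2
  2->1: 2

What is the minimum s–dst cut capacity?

2

Max flow = 2 (via 1 augmenting path).
In the residual at optimum, the set reachable from s is {1, 2, 3, 4, 5, 6, 7, 8, s}.
Cut edges: 5->dst (cap 2). Sum = 2.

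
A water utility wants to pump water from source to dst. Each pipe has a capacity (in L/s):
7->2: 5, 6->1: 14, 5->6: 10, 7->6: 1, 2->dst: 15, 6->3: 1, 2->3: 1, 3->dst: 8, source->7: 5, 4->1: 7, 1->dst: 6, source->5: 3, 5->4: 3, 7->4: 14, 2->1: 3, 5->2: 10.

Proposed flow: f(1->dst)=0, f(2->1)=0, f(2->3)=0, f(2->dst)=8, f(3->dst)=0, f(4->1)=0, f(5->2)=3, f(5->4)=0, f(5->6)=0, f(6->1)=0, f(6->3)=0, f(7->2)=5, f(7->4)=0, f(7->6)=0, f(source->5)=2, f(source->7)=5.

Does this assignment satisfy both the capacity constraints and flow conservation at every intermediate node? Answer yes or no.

Conservation fails at 5: inflow 2 ≠ outflow 3.

No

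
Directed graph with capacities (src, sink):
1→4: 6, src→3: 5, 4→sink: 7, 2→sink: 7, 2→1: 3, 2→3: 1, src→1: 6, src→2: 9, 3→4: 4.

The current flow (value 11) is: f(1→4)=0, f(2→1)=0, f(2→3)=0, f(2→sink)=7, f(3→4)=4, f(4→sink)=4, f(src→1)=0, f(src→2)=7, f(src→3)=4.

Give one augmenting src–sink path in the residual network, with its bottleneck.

Residual along src→1→4→sink: src→1: 6, 1→4: 6, 4→sink: 3.
Bottleneck = min = 3.

src→1→4→sink, bottleneck 3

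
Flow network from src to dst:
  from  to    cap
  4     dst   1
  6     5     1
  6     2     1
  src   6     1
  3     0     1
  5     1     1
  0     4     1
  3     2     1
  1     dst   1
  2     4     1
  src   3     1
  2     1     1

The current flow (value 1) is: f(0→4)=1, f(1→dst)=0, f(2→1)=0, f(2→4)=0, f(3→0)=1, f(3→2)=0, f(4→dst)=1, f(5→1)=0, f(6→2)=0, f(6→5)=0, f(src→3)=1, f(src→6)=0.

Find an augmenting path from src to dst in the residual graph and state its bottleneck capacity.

Residual along src→6→2→1→dst: src→6: 1, 6→2: 1, 2→1: 1, 1→dst: 1.
Bottleneck = min = 1.

src→6→2→1→dst, bottleneck 1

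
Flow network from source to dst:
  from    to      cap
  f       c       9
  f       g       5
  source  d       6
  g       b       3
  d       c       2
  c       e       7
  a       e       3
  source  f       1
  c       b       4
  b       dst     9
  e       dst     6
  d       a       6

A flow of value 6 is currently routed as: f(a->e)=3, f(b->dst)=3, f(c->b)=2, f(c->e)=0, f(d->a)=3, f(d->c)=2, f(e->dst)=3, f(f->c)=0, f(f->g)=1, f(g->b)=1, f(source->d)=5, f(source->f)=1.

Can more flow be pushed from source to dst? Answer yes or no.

Residual reachable from source: {a, d, source}; dst is not reachable.
Saturated cut: source->f, d->c, a->e with total capacity 6 = current flow value. Flow is maximum.

No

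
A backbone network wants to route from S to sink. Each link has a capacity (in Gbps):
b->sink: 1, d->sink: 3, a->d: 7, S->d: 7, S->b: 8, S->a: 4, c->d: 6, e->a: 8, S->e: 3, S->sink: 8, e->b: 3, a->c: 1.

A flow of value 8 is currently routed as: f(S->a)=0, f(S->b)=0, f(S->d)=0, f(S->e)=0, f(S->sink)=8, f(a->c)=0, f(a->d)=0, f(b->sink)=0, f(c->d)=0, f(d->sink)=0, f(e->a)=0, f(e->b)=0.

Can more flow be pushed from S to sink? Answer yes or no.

Residual path S->d->sink has bottleneck 3 > 0.
Pushing 3 along it raises the flow to 11, so the given flow is not maximum.

Yes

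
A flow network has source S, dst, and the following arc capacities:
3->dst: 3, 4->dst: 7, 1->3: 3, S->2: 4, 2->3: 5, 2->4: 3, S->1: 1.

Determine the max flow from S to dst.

Augment S->2->4->dst: bottleneck 3. Total 3.
Augment S->2->3->dst: bottleneck 1. Total 4.
Augment S->1->3->dst: bottleneck 1. Total 5.
No augmenting path remains in the residual graph.

5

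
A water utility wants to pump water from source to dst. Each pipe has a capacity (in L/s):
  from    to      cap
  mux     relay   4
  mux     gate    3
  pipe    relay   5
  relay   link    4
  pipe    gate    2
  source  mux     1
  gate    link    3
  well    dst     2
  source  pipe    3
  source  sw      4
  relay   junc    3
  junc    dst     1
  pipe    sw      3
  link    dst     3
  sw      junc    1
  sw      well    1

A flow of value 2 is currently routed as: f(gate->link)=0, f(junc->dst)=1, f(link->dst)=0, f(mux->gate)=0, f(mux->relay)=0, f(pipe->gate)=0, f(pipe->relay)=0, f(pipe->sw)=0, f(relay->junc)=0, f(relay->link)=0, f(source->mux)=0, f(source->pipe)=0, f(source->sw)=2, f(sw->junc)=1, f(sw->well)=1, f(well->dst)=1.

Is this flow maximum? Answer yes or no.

No

Residual path source->pipe->relay->link->dst has bottleneck 3 > 0.
Pushing 3 along it raises the flow to 5, so the given flow is not maximum.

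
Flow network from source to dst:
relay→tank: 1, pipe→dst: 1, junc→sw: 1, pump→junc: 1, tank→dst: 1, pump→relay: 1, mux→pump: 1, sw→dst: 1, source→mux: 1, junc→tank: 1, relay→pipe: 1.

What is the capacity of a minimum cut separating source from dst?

1

Max flow = 1 (via 1 augmenting path).
In the residual at optimum, the set reachable from source is {source}.
Cut edges: source→mux (cap 1). Sum = 1.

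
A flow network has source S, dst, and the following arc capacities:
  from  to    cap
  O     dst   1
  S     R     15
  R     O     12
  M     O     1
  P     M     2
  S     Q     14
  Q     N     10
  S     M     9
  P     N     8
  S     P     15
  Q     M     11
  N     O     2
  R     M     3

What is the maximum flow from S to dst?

Augment S→R→O→dst: bottleneck 1. Total 1.
No augmenting path remains in the residual graph.

1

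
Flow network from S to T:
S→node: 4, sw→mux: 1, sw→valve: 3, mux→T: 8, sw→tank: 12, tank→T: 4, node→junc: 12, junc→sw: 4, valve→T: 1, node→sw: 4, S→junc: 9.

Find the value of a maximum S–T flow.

Augment S→node→sw→mux→T: bottleneck 1. Total 1.
Augment S→node→sw→valve→T: bottleneck 1. Total 2.
Augment S→node→sw→tank→T: bottleneck 2. Total 4.
Augment S→junc→sw→tank→T: bottleneck 2. Total 6.
No augmenting path remains in the residual graph.

6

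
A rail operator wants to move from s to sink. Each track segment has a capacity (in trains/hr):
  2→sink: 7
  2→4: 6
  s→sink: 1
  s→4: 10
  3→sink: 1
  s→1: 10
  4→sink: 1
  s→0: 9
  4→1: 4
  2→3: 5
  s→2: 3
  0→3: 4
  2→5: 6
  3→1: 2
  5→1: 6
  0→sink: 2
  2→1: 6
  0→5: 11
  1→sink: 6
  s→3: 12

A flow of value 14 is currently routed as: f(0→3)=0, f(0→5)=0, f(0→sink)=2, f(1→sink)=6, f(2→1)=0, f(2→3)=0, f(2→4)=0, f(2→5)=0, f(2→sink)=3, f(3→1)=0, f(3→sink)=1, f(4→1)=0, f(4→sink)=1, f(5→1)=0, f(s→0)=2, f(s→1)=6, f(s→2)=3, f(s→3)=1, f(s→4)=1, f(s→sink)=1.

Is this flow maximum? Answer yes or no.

Yes

Residual reachable from s: {0, 1, 3, 4, 5, s}; sink is not reachable.
Saturated cut: s→2, s→sink, 0→sink, 4→sink, 3→sink, 1→sink with total capacity 14 = current flow value. Flow is maximum.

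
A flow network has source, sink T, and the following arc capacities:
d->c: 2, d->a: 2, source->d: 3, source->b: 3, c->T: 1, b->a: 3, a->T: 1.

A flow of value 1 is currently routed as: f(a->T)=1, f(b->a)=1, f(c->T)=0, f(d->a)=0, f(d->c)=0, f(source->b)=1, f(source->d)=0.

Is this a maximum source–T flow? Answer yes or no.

Residual path source->d->c->T has bottleneck 1 > 0.
Pushing 1 along it raises the flow to 2, so the given flow is not maximum.

No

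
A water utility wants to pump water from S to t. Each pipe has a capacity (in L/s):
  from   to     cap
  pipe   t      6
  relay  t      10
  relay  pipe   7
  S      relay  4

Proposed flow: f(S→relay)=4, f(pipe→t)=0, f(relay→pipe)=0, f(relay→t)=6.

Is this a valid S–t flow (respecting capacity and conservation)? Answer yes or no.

Conservation fails at relay: inflow 4 ≠ outflow 6.

No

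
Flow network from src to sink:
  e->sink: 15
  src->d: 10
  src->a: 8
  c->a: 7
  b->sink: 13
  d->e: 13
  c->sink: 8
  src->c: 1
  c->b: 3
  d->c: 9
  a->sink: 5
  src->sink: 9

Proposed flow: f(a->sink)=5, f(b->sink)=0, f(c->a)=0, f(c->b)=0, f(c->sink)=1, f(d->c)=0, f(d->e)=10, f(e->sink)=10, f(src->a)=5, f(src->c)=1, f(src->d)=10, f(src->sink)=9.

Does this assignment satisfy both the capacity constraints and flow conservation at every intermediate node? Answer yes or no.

Yes

Every edge has 0 ≤ f(e) ≤ cap(e).
At each intermediate node, inflow equals outflow.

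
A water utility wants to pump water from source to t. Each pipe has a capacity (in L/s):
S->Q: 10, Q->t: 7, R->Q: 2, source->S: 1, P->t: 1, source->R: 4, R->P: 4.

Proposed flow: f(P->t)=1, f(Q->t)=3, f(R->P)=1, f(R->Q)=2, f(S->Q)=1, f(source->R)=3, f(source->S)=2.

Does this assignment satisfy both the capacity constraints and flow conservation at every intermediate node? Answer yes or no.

No

Capacity violated on source->S: flow 2 > capacity 1.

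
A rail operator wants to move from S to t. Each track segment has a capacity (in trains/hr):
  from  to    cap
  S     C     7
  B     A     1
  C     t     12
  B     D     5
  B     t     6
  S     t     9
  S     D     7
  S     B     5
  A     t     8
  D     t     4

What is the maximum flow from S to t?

25

Augment S→t: bottleneck 9. Total 9.
Augment S→B→t: bottleneck 5. Total 14.
Augment S→D→t: bottleneck 4. Total 18.
Augment S→C→t: bottleneck 7. Total 25.
No augmenting path remains in the residual graph.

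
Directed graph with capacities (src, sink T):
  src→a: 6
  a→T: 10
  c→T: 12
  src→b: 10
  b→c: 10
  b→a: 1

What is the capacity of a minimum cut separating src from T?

Max flow = 16 (via 2 augmenting paths).
In the residual at optimum, the set reachable from src is {src}.
Cut edges: src→b (cap 10), src→a (cap 6). Sum = 16.

16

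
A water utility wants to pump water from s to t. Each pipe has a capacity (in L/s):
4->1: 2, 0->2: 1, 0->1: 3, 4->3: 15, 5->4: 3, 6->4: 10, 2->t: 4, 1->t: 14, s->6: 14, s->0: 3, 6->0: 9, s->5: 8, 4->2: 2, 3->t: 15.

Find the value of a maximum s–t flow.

17

Augment s->0->1->t: bottleneck 3. Total 3.
Augment s->6->4->3->t: bottleneck 10. Total 13.
Augment s->6->0->2->t: bottleneck 1. Total 14.
Augment s->5->4->3->t: bottleneck 3. Total 17.
No augmenting path remains in the residual graph.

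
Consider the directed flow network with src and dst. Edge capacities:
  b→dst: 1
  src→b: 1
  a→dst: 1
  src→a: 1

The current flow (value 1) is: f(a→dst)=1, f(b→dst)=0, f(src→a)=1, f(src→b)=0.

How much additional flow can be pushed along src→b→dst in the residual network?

1

Residual capacities along the path: src→b: 1, b→dst: 1.
Minimum is 1.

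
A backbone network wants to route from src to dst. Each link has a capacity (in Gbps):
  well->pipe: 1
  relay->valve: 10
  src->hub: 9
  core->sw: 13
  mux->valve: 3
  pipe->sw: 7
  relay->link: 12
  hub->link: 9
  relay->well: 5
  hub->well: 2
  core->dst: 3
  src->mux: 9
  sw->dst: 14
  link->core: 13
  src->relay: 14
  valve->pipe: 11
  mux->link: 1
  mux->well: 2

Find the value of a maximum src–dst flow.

Augment src->hub->link->core->dst: bottleneck 3. Total 3.
Augment src->hub->link->core->sw->dst: bottleneck 6. Total 9.
Augment src->mux->well->pipe->sw->dst: bottleneck 1. Total 10.
Augment src->mux->link->core->sw->dst: bottleneck 1. Total 11.
Augment src->mux->valve->pipe->sw->dst: bottleneck 3. Total 14.
Augment src->relay->valve->pipe->sw->dst: bottleneck 3. Total 17.
No augmenting path remains in the residual graph.

17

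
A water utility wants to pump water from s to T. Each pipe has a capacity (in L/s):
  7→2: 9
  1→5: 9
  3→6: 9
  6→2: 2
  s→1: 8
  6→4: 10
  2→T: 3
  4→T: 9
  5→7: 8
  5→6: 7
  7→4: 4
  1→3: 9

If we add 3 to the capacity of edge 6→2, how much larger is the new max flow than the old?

Original max flow = 8.
Edge 6→2 does not cross the min cut (source side {s}), so extra capacity there cannot help.
New max flow = 8. Increase = 0.

0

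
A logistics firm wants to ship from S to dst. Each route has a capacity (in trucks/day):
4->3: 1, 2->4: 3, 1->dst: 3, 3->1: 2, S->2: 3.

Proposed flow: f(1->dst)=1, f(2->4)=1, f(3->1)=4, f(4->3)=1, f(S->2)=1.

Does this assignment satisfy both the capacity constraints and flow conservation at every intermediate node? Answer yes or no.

No

Capacity violated on 3->1: flow 4 > capacity 2.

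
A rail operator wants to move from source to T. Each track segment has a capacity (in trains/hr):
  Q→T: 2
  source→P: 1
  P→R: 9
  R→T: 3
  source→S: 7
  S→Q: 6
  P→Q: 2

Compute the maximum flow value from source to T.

3

Augment source→P→R→T: bottleneck 1. Total 1.
Augment source→S→Q→T: bottleneck 2. Total 3.
No augmenting path remains in the residual graph.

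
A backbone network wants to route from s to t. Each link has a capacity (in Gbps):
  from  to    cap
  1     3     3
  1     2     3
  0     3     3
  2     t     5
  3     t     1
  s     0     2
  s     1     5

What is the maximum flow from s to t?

4

Augment s->0->3->t: bottleneck 1. Total 1.
Augment s->1->2->t: bottleneck 3. Total 4.
No augmenting path remains in the residual graph.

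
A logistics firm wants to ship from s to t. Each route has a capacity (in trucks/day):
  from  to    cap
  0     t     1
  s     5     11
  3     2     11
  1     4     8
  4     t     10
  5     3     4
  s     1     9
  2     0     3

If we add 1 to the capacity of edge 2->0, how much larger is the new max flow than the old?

Original max flow = 9.
Edge 2->0 does not cross the min cut (source side {0, 1, 2, 3, 5, s}), so extra capacity there cannot help.
New max flow = 9. Increase = 0.

0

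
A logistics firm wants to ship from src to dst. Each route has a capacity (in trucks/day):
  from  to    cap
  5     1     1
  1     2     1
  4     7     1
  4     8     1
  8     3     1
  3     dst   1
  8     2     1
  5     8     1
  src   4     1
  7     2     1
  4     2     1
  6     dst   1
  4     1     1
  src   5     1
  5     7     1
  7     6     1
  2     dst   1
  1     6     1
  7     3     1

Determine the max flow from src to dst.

2

Augment src→4→2→dst: bottleneck 1. Total 1.
Augment src→5→7→6→dst: bottleneck 1. Total 2.
No augmenting path remains in the residual graph.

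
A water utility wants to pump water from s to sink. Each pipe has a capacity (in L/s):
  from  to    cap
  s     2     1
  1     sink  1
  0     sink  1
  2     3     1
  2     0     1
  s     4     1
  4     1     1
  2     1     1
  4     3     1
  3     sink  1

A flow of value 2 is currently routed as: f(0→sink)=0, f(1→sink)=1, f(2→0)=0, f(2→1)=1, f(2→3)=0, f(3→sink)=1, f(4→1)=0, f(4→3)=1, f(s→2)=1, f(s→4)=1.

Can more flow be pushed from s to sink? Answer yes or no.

Residual reachable from s: {s}; sink is not reachable.
Saturated cut: s→4, s→2 with total capacity 2 = current flow value. Flow is maximum.

No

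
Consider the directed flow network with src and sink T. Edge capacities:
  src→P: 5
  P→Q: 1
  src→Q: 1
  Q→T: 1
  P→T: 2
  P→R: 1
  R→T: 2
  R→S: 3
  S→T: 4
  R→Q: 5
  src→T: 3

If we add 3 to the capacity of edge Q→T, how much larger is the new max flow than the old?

1

Original max flow = 7.
After raising cap(Q→T), augmenting paths through that edge carry 1 more unit.
New max flow = 8. Increase = 1.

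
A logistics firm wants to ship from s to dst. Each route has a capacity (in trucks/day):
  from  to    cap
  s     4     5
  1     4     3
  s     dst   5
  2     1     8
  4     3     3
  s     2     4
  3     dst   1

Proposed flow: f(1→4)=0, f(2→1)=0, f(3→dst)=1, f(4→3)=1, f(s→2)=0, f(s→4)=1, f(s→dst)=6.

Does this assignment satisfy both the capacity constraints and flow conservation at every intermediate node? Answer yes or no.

No

Capacity violated on s→dst: flow 6 > capacity 5.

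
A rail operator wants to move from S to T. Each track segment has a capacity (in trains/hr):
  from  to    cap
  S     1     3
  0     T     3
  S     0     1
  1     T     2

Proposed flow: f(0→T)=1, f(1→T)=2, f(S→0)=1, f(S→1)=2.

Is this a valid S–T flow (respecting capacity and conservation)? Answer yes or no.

Yes

Every edge has 0 ≤ f(e) ≤ cap(e).
At each intermediate node, inflow equals outflow.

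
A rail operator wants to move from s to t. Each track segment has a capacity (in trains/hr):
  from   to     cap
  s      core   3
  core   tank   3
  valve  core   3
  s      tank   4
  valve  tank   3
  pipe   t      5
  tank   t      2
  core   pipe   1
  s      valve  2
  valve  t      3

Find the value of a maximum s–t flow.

5

Augment s->valve->t: bottleneck 2. Total 2.
Augment s->tank->t: bottleneck 2. Total 4.
Augment s->core->pipe->t: bottleneck 1. Total 5.
No augmenting path remains in the residual graph.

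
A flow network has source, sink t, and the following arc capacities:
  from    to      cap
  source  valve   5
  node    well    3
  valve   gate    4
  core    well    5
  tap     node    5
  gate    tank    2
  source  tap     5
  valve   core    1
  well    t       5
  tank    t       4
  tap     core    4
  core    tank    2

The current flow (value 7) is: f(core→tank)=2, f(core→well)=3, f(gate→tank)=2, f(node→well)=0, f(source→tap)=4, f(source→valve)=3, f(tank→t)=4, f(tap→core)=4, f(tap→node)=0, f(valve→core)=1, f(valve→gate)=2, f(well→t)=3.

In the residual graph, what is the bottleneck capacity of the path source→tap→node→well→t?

Residual capacities along the path: source→tap: 1, tap→node: 5, node→well: 3, well→t: 2.
Minimum is 1.

1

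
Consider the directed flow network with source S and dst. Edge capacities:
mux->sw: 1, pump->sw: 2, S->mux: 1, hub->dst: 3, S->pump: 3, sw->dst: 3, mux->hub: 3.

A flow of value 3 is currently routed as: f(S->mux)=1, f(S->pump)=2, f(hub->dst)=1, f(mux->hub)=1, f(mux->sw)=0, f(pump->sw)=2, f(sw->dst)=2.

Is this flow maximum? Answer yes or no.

Residual reachable from S: {S, pump}; dst is not reachable.
Saturated cut: S->mux, pump->sw with total capacity 3 = current flow value. Flow is maximum.

Yes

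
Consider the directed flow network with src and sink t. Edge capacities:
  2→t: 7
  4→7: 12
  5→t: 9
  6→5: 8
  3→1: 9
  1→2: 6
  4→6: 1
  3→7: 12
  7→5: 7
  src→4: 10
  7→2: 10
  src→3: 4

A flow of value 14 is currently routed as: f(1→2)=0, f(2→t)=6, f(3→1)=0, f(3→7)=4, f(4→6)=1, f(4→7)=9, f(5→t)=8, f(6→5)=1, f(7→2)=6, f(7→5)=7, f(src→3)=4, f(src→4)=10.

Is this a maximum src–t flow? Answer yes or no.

Yes

Residual reachable from src: {src}; t is not reachable.
Saturated cut: src→4, src→3 with total capacity 14 = current flow value. Flow is maximum.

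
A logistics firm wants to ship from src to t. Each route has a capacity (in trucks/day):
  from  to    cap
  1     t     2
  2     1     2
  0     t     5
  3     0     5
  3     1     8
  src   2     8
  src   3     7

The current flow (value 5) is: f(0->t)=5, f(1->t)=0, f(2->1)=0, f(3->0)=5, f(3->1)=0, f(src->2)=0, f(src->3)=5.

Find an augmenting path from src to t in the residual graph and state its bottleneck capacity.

src->3->1->t, bottleneck 2

Residual along src->3->1->t: src->3: 2, 3->1: 8, 1->t: 2.
Bottleneck = min = 2.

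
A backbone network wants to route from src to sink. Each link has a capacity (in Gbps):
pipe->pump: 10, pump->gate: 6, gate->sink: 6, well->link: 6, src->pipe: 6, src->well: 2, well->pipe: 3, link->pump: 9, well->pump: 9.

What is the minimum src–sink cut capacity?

Max flow = 6 (via 2 augmenting paths).
In the residual at optimum, the set reachable from src is {link, pipe, pump, src, well}.
Cut edges: pump->gate (cap 6). Sum = 6.

6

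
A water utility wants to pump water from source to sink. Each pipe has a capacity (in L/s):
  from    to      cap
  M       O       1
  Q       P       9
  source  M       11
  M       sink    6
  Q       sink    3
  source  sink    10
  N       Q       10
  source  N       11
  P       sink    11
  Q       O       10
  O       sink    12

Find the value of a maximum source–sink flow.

27

Augment source->sink: bottleneck 10. Total 10.
Augment source->M->sink: bottleneck 6. Total 16.
Augment source->N->Q->sink: bottleneck 3. Total 19.
Augment source->M->O->sink: bottleneck 1. Total 20.
Augment source->N->Q->O->sink: bottleneck 7. Total 27.
No augmenting path remains in the residual graph.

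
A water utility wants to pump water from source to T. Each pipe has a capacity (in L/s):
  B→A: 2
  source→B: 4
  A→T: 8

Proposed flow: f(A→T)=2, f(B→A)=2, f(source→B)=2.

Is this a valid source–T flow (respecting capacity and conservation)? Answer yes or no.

Yes

Every edge has 0 ≤ f(e) ≤ cap(e).
At each intermediate node, inflow equals outflow.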